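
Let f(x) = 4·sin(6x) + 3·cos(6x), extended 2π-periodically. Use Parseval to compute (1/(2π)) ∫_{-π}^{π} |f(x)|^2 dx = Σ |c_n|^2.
Σ |c_n|^2 = 25/2

Expand |f|^2 and use orthogonality of {sin(nx), cos(mx)} on [-π, π]:
  ∫_{-π}^{π} sin(nx)^2 dx = π, ∫ cos(mx)^2 dx = π, and cross terms integrate to 0.
So ∫_{-π}^{π} f(x)^2 dx = 4^2 · π + 3^2 · π = (16 + 9)π.
Divide by 2π: (16 + 9)/2 = 25/2.
By Parseval, this equals Σ |c_n|^2.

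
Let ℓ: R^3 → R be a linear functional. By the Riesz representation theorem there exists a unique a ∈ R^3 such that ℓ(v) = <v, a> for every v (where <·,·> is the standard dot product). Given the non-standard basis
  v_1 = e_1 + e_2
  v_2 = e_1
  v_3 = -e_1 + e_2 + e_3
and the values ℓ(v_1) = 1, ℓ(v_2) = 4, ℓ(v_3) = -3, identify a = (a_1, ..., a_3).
a = (4, -3, 4)

Write a = (a_1, ..., a_3) in the standard basis. For each basis vector v_i, ℓ(v_i) = <v_i, a> is a linear equation in the a_j's. Collect the n equations into a matrix system V a = ℓ, where row i of V is v_i (expressed in the standard basis). Since V is invertible (lower-triangular with 1s on the diagonal, up to permutation), solve by back-substitution:
  V =
[[1, 1, 0],
 [1, 0, 0],
 [-1, 1, 1]]
  V a = (1, 4, -3)
Solving gives a = (4, -3, 4).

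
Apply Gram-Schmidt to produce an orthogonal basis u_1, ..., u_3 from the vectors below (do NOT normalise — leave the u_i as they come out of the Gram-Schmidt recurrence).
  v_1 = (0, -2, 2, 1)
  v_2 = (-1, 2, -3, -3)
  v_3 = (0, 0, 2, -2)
Orthogonal basis:
  u_1 = (0, -2, 2, 1)
  u_2 = (-1, -8/9, -1/9, -14/9)
  u_3 = (13/19, 20/19, 31/19, -22/19)

Apply the Gram-Schmidt recurrence
  u_1 = v_1
  u_i = v_i − Σ_{j<i} ((v_i · u_j) / (u_j · u_j)) · u_j.

Step by step this gives:
  u_1 = (0, -2, 2, 1)
  u_2 = (-1, -8/9, -1/9, -14/9)
  u_3 = (13/19, 20/19, 31/19, -22/19)

Orthogonality check:
  u_2 · u_1 = 0 (should be 0)
  u_3 · u_1 = 0 (should be 0)
  u_3 · u_2 = 0 (should be 0)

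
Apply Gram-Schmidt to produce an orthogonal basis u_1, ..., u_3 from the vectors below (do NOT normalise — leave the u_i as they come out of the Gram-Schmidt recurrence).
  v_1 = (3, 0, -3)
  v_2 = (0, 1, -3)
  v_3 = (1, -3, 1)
Orthogonal basis:
  u_1 = (3, 0, -3)
  u_2 = (-3/2, 1, -3/2)
  u_3 = (-7/11, -21/11, -7/11)

Apply the Gram-Schmidt recurrence
  u_1 = v_1
  u_i = v_i − Σ_{j<i} ((v_i · u_j) / (u_j · u_j)) · u_j.

Step by step this gives:
  u_1 = (3, 0, -3)
  u_2 = (-3/2, 1, -3/2)
  u_3 = (-7/11, -21/11, -7/11)

Orthogonality check:
  u_2 · u_1 = 0 (should be 0)
  u_3 · u_1 = 0 (should be 0)
  u_3 · u_2 = 0 (should be 0)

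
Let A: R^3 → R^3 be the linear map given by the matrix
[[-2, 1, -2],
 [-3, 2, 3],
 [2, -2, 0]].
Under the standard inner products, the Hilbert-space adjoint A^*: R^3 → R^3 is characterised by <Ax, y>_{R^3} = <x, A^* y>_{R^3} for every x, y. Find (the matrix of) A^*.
A^* = A^T =
[[-2, -3, 2],
 [1, 2, -2],
 [-2, 3, 0]]

For real matrices with standard dot products, the defining identity <Ax, y> = <x, A^* y> gives (Ax)^T y = x^T (A^*) y, i.e. x^T A^T y = x^T (A^*) y. Since this holds for all x, y, we must have A^* = A^T. Therefore
A^* =
[[-2, -3, 2],
 [1, 2, -2],
 [-2, 3, 0]].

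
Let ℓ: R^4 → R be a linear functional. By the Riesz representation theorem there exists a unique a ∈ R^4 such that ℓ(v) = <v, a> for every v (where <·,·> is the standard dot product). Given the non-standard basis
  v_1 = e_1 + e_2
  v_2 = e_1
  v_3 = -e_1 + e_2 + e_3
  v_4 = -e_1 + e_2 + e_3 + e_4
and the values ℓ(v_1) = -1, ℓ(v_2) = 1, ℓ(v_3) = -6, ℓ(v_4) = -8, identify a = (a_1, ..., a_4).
a = (1, -2, -3, -2)

Write a = (a_1, ..., a_4) in the standard basis. For each basis vector v_i, ℓ(v_i) = <v_i, a> is a linear equation in the a_j's. Collect the n equations into a matrix system V a = ℓ, where row i of V is v_i (expressed in the standard basis). Since V is invertible (lower-triangular with 1s on the diagonal, up to permutation), solve by back-substitution:
  V =
[[1, 1, 0, 0],
 [1, 0, 0, 0],
 [-1, 1, 1, 0],
 [-1, 1, 1, 1]]
  V a = (-1, 1, -6, -8)
Solving gives a = (1, -2, -3, -2).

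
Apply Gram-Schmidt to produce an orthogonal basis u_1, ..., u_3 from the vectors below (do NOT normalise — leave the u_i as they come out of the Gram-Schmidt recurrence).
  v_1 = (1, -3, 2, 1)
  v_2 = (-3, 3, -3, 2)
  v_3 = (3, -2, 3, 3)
Orthogonal basis:
  u_1 = (1, -3, 2, 1)
  u_2 = (-29/15, -1/5, -13/15, 46/15)
  u_3 = (411/209, 338/209, 141/209, 321/209)

Apply the Gram-Schmidt recurrence
  u_1 = v_1
  u_i = v_i − Σ_{j<i} ((v_i · u_j) / (u_j · u_j)) · u_j.

Step by step this gives:
  u_1 = (1, -3, 2, 1)
  u_2 = (-29/15, -1/5, -13/15, 46/15)
  u_3 = (411/209, 338/209, 141/209, 321/209)

Orthogonality check:
  u_2 · u_1 = 0 (should be 0)
  u_3 · u_1 = 0 (should be 0)
  u_3 · u_2 = 0 (should be 0)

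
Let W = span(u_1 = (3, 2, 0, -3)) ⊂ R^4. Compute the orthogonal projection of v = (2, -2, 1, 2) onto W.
proj_W(v) = (-6/11, -4/11, 0, 6/11)

Set up U = [u_1 | ... | u_1] ∈ R^(4×1). The projector onto W = col(U) is P = U (U^T U)^(-1) U^T.
Compute U^T U =
  [22],
and U^T v = (-4).
Solve U^T U · c = U^T v for the coefficients: c = (-2/11). The projection is proj_W(v) = U c.
Check: (v - proj_W(v)) · u_1 = 0  (should be 0).
Result: proj_W(v) = (-6/11, -4/11, 0, 6/11).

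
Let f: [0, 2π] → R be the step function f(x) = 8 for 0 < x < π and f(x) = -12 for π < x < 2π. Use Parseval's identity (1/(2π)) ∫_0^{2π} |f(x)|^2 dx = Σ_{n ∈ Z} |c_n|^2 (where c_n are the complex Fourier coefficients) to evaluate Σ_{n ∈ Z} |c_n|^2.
Σ |c_n|^2 = 104

Parseval equates the L^2 energy of f (normalised by 1/(2π)) with the ℓ^2 sum of its Fourier coefficients: (1/(2π)) ∫_0^{2π} |f|^2 = Σ |c_n|^2.
Compute the left side: (1/(2π)) [∫_0^π 8^2 dx + ∫_π^{2π} (-12)^2 dx] = (1/(2π)) · (64π + 144π) = (64 + 144)/2 = 104.
So Σ_{n ∈ Z} |c_n|^2 = 104.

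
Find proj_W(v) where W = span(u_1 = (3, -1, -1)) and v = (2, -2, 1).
proj_W(v) = (21/11, -7/11, -7/11)

Set up U = [u_1 | ... | u_1] ∈ R^(3×1). The projector onto W = col(U) is P = U (U^T U)^(-1) U^T.
Compute U^T U =
  [11],
and U^T v = (7).
Solve U^T U · c = U^T v for the coefficients: c = (7/11). The projection is proj_W(v) = U c.
Check: (v - proj_W(v)) · u_1 = 0  (should be 0).
Result: proj_W(v) = (21/11, -7/11, -7/11).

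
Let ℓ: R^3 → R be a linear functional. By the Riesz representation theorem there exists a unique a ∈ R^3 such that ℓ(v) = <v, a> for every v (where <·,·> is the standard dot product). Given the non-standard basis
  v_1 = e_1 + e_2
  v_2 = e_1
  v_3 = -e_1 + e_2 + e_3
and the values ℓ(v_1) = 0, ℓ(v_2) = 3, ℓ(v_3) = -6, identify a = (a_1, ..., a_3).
a = (3, -3, 0)

Write a = (a_1, ..., a_3) in the standard basis. For each basis vector v_i, ℓ(v_i) = <v_i, a> is a linear equation in the a_j's. Collect the n equations into a matrix system V a = ℓ, where row i of V is v_i (expressed in the standard basis). Since V is invertible (lower-triangular with 1s on the diagonal, up to permutation), solve by back-substitution:
  V =
[[1, 1, 0],
 [1, 0, 0],
 [-1, 1, 1]]
  V a = (0, 3, -6)
Solving gives a = (3, -3, 0).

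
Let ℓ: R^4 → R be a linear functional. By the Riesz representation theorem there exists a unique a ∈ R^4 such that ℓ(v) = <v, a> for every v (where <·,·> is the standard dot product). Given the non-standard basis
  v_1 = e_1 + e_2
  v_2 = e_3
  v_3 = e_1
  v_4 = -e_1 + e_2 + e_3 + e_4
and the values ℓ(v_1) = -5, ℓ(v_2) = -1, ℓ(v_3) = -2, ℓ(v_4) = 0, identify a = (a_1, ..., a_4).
a = (-2, -3, -1, 2)

Write a = (a_1, ..., a_4) in the standard basis. For each basis vector v_i, ℓ(v_i) = <v_i, a> is a linear equation in the a_j's. Collect the n equations into a matrix system V a = ℓ, where row i of V is v_i (expressed in the standard basis). Since V is invertible (lower-triangular with 1s on the diagonal, up to permutation), solve by back-substitution:
  V =
[[1, 1, 0, 0],
 [0, 0, 1, 0],
 [1, 0, 0, 0],
 [-1, 1, 1, 1]]
  V a = (-5, -1, -2, 0)
Solving gives a = (-2, -3, -1, 2).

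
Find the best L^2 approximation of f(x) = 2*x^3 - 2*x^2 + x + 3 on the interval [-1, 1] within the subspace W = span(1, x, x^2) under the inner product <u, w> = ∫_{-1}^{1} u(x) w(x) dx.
g(x) = -2*x^2 + 11*x/5 + 3

The best approximation g ∈ W is the orthogonal projection of f onto W. Writing g = a_0 + a_1 x + a_2 x^2, the coefficients solve the normal equations G · a = b where
  G_{ij} = <φ_i, φ_j> and b_i = <f, φ_i>, with φ_0 = 1, φ_1 = x, φ_2 = x^2.
G =
  [2, 0, 2/3]
  [0, 2/3, 0]
  [2/3, 0, 2/5],
b = (14/3, 22/15, 6/5).
Solving gives a_0 = 3, a_1 = 11/5, a_2 = -2, so
  g(x) = -2*x^2 + 11*x/5 + 3.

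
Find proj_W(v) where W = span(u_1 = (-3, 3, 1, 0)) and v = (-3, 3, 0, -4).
proj_W(v) = (-54/19, 54/19, 18/19, 0)

Set up U = [u_1 | ... | u_1] ∈ R^(4×1). The projector onto W = col(U) is P = U (U^T U)^(-1) U^T.
Compute U^T U =
  [19],
and U^T v = (18).
Solve U^T U · c = U^T v for the coefficients: c = (18/19). The projection is proj_W(v) = U c.
Check: (v - proj_W(v)) · u_1 = 0  (should be 0).
Result: proj_W(v) = (-54/19, 54/19, 18/19, 0).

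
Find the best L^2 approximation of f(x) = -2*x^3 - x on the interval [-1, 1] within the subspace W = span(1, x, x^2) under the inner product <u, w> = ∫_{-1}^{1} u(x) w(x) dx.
g(x) = -11*x/5

The best approximation g ∈ W is the orthogonal projection of f onto W. Writing g = a_0 + a_1 x + a_2 x^2, the coefficients solve the normal equations G · a = b where
  G_{ij} = <φ_i, φ_j> and b_i = <f, φ_i>, with φ_0 = 1, φ_1 = x, φ_2 = x^2.
G =
  [2, 0, 2/3]
  [0, 2/3, 0]
  [2/3, 0, 2/5],
b = (0, -22/15, 0).
Solving gives a_0 = 0, a_1 = -11/5, a_2 = 0, so
  g(x) = -11*x/5.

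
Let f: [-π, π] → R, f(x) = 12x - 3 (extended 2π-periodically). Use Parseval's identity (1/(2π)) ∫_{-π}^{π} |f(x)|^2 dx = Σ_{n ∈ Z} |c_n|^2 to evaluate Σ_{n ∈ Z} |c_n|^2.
Σ |c_n|^2 = 48π^2 + 9

Expand and integrate term by term over [-π, π]:
  ∫ (12x)^2 dx = 144·(2π^3/3); ∫ 2·12·(-3)·x dx = 0 (odd integrand); ∫ (-3)^2 dx = 9·2π.
So (1/(2π)) ∫_{-π}^{π} (12x - 3)^2 dx = 144π^2/3 + 9 = 48π^2 + 9.
Parseval ⇒ Σ |c_n|^2 = 48π^2 + 9.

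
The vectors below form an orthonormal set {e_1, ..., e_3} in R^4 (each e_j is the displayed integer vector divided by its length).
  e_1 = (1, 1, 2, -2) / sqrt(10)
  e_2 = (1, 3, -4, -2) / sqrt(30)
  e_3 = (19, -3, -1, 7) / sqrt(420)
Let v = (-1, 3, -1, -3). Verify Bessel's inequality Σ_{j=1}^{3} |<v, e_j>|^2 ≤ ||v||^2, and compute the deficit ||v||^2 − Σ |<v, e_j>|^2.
Σ |<v, e_j>|^2 = 696/35; ||v||^2 = 20; deficit = 4/35

Write each e_j = u_j / sqrt(<u_j, u_j>) where u_j is the displayed integer vector. Then <v, e_j> = <v, u_j> / sqrt(<u_j, u_j>), so |<v, e_j>|^2 = <v, u_j>^2 / <u_j, u_j>.
Coefficients: <v, e_1> = 6/sqrt(10), <v, e_2> = 18/sqrt(30), <v, e_3> = -48/sqrt(420).
Square and sum: Σ |<v, e_j>|^2 = 696/35.
Compute ||v||^2 = v·v = 20.
Deficit = 20 − 696/35 = 4/35 ≥ 0, confirming Bessel's inequality. (The deficit equals ||v − Σ <v,e_j> e_j||^2, the squared distance from v to span{e_j}.)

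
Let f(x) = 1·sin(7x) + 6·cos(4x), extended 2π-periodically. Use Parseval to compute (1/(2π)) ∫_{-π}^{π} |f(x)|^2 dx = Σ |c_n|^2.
Σ |c_n|^2 = 37/2

Expand |f|^2 and use orthogonality of {sin(nx), cos(mx)} on [-π, π]:
  ∫_{-π}^{π} sin(nx)^2 dx = π, ∫ cos(mx)^2 dx = π, and cross terms integrate to 0.
So ∫_{-π}^{π} f(x)^2 dx = 1^2 · π + 6^2 · π = (1 + 36)π.
Divide by 2π: (1 + 36)/2 = 37/2.
By Parseval, this equals Σ |c_n|^2.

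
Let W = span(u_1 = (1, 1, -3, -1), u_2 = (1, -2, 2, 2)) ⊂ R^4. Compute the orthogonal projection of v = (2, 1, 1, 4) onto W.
proj_W(v) = (122/75, -26/15, 18/25, 26/15)

Set up U = [u_1 | ... | u_2] ∈ R^(4×2). The projector onto W = col(U) is P = U (U^T U)^(-1) U^T.
Compute U^T U =
  [12, -9]
  [-9, 13],
and U^T v = (-4, 10).
Solve U^T U · c = U^T v for the coefficients: c = (38/75, 28/25). The projection is proj_W(v) = U c.
Check: (v - proj_W(v)) · u_1 = 0  (should be 0).
Check: (v - proj_W(v)) · u_2 = 0  (should be 0).
Result: proj_W(v) = (122/75, -26/15, 18/25, 26/15).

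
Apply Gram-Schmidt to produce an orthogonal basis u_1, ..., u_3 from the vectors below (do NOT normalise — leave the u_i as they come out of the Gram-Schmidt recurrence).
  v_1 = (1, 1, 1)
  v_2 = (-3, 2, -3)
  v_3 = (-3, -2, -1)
Orthogonal basis:
  u_1 = (1, 1, 1)
  u_2 = (-5/3, 10/3, -5/3)
  u_3 = (-1, 0, 1)

Apply the Gram-Schmidt recurrence
  u_1 = v_1
  u_i = v_i − Σ_{j<i} ((v_i · u_j) / (u_j · u_j)) · u_j.

Step by step this gives:
  u_1 = (1, 1, 1)
  u_2 = (-5/3, 10/3, -5/3)
  u_3 = (-1, 0, 1)

Orthogonality check:
  u_2 · u_1 = 0 (should be 0)
  u_3 · u_1 = 0 (should be 0)
  u_3 · u_2 = 0 (should be 0)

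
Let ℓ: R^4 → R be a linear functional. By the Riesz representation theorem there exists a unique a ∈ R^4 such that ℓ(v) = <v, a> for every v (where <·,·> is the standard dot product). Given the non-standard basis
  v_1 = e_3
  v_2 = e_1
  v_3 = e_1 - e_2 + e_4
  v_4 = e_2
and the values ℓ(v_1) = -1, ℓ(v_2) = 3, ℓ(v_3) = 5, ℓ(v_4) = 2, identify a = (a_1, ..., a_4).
a = (3, 2, -1, 4)

Write a = (a_1, ..., a_4) in the standard basis. For each basis vector v_i, ℓ(v_i) = <v_i, a> is a linear equation in the a_j's. Collect the n equations into a matrix system V a = ℓ, where row i of V is v_i (expressed in the standard basis). Since V is invertible (lower-triangular with 1s on the diagonal, up to permutation), solve by back-substitution:
  V =
[[0, 0, 1, 0],
 [1, 0, 0, 0],
 [1, -1, 0, 1],
 [0, 1, 0, 0]]
  V a = (-1, 3, 5, 2)
Solving gives a = (3, 2, -1, 4).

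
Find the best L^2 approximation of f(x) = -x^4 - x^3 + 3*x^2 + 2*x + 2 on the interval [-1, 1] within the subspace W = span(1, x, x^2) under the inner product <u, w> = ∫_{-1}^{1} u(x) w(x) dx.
g(x) = 15*x^2/7 + 7*x/5 + 73/35

The best approximation g ∈ W is the orthogonal projection of f onto W. Writing g = a_0 + a_1 x + a_2 x^2, the coefficients solve the normal equations G · a = b where
  G_{ij} = <φ_i, φ_j> and b_i = <f, φ_i>, with φ_0 = 1, φ_1 = x, φ_2 = x^2.
G =
  [2, 0, 2/3]
  [0, 2/3, 0]
  [2/3, 0, 2/5],
b = (28/5, 14/15, 236/105).
Solving gives a_0 = 73/35, a_1 = 7/5, a_2 = 15/7, so
  g(x) = 15*x^2/7 + 7*x/5 + 73/35.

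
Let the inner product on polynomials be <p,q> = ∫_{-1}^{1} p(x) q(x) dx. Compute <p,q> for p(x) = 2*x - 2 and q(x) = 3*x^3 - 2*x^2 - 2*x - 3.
<p,q> = 72/5

Expand the product: p(x)·q(x) = 6*x^4 - 10*x^3 - 2*x + 6.
∫_{-1}^{1} of each monomial x^k gives [2/(k+1) if k even, 0 if k odd]. Integrating term-by-term (or equivalently evaluating the antiderivative F(x) = 6*x^5/5 - 5*x^4/2 - x^2 + 6*x at the endpoints):
  F(1) − F(−1) = 37/10 − (-107/10) = 72/5.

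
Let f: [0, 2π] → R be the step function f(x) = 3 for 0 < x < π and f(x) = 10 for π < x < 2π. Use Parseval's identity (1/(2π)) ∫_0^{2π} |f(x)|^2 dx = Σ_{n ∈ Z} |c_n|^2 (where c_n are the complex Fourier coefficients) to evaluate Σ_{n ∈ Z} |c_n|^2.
Σ |c_n|^2 = 109/2

Parseval equates the L^2 energy of f (normalised by 1/(2π)) with the ℓ^2 sum of its Fourier coefficients: (1/(2π)) ∫_0^{2π} |f|^2 = Σ |c_n|^2.
Compute the left side: (1/(2π)) [∫_0^π 3^2 dx + ∫_π^{2π} 10^2 dx] = (1/(2π)) · (9π + 100π) = (9 + 100)/2 = 109/2.
So Σ_{n ∈ Z} |c_n|^2 = 109/2.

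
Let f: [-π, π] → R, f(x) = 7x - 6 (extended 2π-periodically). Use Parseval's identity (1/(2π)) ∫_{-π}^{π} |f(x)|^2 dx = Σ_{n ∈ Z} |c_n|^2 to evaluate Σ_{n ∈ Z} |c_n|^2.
Σ |c_n|^2 = 49π^2/3 + 36

Expand and integrate term by term over [-π, π]:
  ∫ (7x)^2 dx = 49·(2π^3/3); ∫ 2·7·(-6)·x dx = 0 (odd integrand); ∫ (-6)^2 dx = 36·2π.
So (1/(2π)) ∫_{-π}^{π} (7x - 6)^2 dx = 49π^2/3 + 36 = 49π^2/3 + 36.
Parseval ⇒ Σ |c_n|^2 = 49π^2/3 + 36.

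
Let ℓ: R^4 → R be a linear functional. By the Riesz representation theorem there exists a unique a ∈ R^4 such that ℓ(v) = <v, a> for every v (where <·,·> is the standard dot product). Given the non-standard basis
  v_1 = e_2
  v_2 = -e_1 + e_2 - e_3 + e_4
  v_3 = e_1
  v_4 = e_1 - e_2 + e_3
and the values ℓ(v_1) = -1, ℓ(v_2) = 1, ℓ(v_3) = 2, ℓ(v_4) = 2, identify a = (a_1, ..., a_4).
a = (2, -1, -1, 3)

Write a = (a_1, ..., a_4) in the standard basis. For each basis vector v_i, ℓ(v_i) = <v_i, a> is a linear equation in the a_j's. Collect the n equations into a matrix system V a = ℓ, where row i of V is v_i (expressed in the standard basis). Since V is invertible (lower-triangular with 1s on the diagonal, up to permutation), solve by back-substitution:
  V =
[[0, 1, 0, 0],
 [-1, 1, -1, 1],
 [1, 0, 0, 0],
 [1, -1, 1, 0]]
  V a = (-1, 1, 2, 2)
Solving gives a = (2, -1, -1, 3).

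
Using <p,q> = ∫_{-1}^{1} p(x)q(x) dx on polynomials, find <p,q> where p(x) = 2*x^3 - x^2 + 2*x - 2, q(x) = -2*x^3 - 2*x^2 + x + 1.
<p,q> = -38/21

Expand the product: p(x)·q(x) = -4*x^6 - 2*x^5 + x^3 + 5*x^2 - 2.
∫_{-1}^{1} of each monomial x^k gives [2/(k+1) if k even, 0 if k odd]. Integrating term-by-term (or equivalently evaluating the antiderivative F(x) = -4*x^7/7 - x^6/3 + x^4/4 + 5*x^3/3 - 2*x at the endpoints):
  F(1) − F(−1) = -83/84 − (23/28) = -38/21.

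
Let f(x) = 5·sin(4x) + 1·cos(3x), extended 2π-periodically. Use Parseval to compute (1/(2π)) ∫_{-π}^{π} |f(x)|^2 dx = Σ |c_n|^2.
Σ |c_n|^2 = 13

Expand |f|^2 and use orthogonality of {sin(nx), cos(mx)} on [-π, π]:
  ∫_{-π}^{π} sin(nx)^2 dx = π, ∫ cos(mx)^2 dx = π, and cross terms integrate to 0.
So ∫_{-π}^{π} f(x)^2 dx = 5^2 · π + 1^2 · π = (25 + 1)π.
Divide by 2π: (25 + 1)/2 = 13.
By Parseval, this equals Σ |c_n|^2.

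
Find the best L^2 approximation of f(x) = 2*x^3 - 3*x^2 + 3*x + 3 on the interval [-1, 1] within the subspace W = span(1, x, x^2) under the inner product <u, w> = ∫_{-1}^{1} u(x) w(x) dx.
g(x) = -3*x^2 + 21*x/5 + 3

The best approximation g ∈ W is the orthogonal projection of f onto W. Writing g = a_0 + a_1 x + a_2 x^2, the coefficients solve the normal equations G · a = b where
  G_{ij} = <φ_i, φ_j> and b_i = <f, φ_i>, with φ_0 = 1, φ_1 = x, φ_2 = x^2.
G =
  [2, 0, 2/3]
  [0, 2/3, 0]
  [2/3, 0, 2/5],
b = (4, 14/5, 4/5).
Solving gives a_0 = 3, a_1 = 21/5, a_2 = -3, so
  g(x) = -3*x^2 + 21*x/5 + 3.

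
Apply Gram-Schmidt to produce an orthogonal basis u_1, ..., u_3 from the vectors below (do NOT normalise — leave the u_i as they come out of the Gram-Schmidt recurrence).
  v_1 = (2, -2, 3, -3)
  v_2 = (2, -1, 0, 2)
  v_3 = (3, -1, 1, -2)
Orthogonal basis:
  u_1 = (2, -2, 3, -3)
  u_2 = (2, -1, 0, 2)
  u_3 = (40/39, 25/39, -25/26, -55/78)

Apply the Gram-Schmidt recurrence
  u_1 = v_1
  u_i = v_i − Σ_{j<i} ((v_i · u_j) / (u_j · u_j)) · u_j.

Step by step this gives:
  u_1 = (2, -2, 3, -3)
  u_2 = (2, -1, 0, 2)
  u_3 = (40/39, 25/39, -25/26, -55/78)

Orthogonality check:
  u_2 · u_1 = 0 (should be 0)
  u_3 · u_1 = 0 (should be 0)
  u_3 · u_2 = 0 (should be 0)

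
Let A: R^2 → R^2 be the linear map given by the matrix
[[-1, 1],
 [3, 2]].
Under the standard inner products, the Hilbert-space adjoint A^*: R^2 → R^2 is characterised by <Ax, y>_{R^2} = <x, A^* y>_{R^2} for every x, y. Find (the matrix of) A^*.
A^* = A^T =
[[-1, 3],
 [1, 2]]

For real matrices with standard dot products, the defining identity <Ax, y> = <x, A^* y> gives (Ax)^T y = x^T (A^*) y, i.e. x^T A^T y = x^T (A^*) y. Since this holds for all x, y, we must have A^* = A^T. Therefore
A^* =
[[-1, 3],
 [1, 2]].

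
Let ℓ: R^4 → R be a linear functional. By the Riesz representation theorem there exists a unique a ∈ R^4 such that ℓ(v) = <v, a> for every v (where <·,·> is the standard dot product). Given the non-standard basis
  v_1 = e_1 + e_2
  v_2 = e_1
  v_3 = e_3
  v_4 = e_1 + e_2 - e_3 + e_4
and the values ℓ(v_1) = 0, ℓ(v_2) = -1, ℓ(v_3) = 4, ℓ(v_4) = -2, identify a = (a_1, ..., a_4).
a = (-1, 1, 4, 2)

Write a = (a_1, ..., a_4) in the standard basis. For each basis vector v_i, ℓ(v_i) = <v_i, a> is a linear equation in the a_j's. Collect the n equations into a matrix system V a = ℓ, where row i of V is v_i (expressed in the standard basis). Since V is invertible (lower-triangular with 1s on the diagonal, up to permutation), solve by back-substitution:
  V =
[[1, 1, 0, 0],
 [1, 0, 0, 0],
 [0, 0, 1, 0],
 [1, 1, -1, 1]]
  V a = (0, -1, 4, -2)
Solving gives a = (-1, 1, 4, 2).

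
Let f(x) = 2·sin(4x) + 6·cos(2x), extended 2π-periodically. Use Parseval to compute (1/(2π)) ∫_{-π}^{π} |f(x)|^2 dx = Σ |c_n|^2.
Σ |c_n|^2 = 20

Expand |f|^2 and use orthogonality of {sin(nx), cos(mx)} on [-π, π]:
  ∫_{-π}^{π} sin(nx)^2 dx = π, ∫ cos(mx)^2 dx = π, and cross terms integrate to 0.
So ∫_{-π}^{π} f(x)^2 dx = 2^2 · π + 6^2 · π = (4 + 36)π.
Divide by 2π: (4 + 36)/2 = 20.
By Parseval, this equals Σ |c_n|^2.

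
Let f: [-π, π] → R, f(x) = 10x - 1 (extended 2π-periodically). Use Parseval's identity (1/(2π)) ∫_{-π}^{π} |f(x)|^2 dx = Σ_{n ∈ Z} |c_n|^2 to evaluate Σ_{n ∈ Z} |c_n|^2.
Σ |c_n|^2 = 100π^2/3 + 1

Expand and integrate term by term over [-π, π]:
  ∫ (10x)^2 dx = 100·(2π^3/3); ∫ 2·10·(-1)·x dx = 0 (odd integrand); ∫ (-1)^2 dx = 1·2π.
So (1/(2π)) ∫_{-π}^{π} (10x - 1)^2 dx = 100π^2/3 + 1 = 100π^2/3 + 1.
Parseval ⇒ Σ |c_n|^2 = 100π^2/3 + 1.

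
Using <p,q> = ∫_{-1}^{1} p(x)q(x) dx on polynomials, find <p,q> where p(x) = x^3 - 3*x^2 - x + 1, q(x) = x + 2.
<p,q> = -4/15

Expand the product: p(x)·q(x) = x^4 - x^3 - 7*x^2 - x + 2.
∫_{-1}^{1} of each monomial x^k gives [2/(k+1) if k even, 0 if k odd]. Integrating term-by-term (or equivalently evaluating the antiderivative F(x) = x^5/5 - x^4/4 - 7*x^3/3 - x^2/2 + 2*x at the endpoints):
  F(1) − F(−1) = -53/60 − (-37/60) = -4/15.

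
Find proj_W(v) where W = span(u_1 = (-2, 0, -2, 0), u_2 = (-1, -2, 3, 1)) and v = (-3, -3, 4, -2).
proj_W(v) = (-59/26, -36/13, 85/26, 18/13)

Set up U = [u_1 | ... | u_2] ∈ R^(4×2). The projector onto W = col(U) is P = U (U^T U)^(-1) U^T.
Compute U^T U =
  [8, -4]
  [-4, 15],
and U^T v = (-2, 19).
Solve U^T U · c = U^T v for the coefficients: c = (23/52, 18/13). The projection is proj_W(v) = U c.
Check: (v - proj_W(v)) · u_1 = 0  (should be 0).
Check: (v - proj_W(v)) · u_2 = 0  (should be 0).
Result: proj_W(v) = (-59/26, -36/13, 85/26, 18/13).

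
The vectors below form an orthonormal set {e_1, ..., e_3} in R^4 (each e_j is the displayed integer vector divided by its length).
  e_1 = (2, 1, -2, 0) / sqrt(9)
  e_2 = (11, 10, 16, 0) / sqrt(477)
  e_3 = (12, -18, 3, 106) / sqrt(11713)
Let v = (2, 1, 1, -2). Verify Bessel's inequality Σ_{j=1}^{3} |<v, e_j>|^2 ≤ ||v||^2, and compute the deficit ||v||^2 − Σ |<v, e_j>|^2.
Σ |<v, e_j>|^2 = 21*2**(47/99)*3**(53/396)*5**(49/198)*7**(89/132)/20; ||v||^2 = 10; deficit = 144/221

Write each e_j = u_j / sqrt(<u_j, u_j>) where u_j is the displayed integer vector. Then <v, e_j> = <v, u_j> / sqrt(<u_j, u_j>), so |<v, e_j>|^2 = <v, u_j>^2 / <u_j, u_j>.
Coefficients: <v, e_1> = 3/sqrt(9), <v, e_2> = 48/sqrt(477), <v, e_3> = -203/sqrt(11713).
Square and sum: Σ |<v, e_j>|^2 = 21*2**(47/99)*3**(53/396)*5**(49/198)*7**(89/132)/20.
Compute ||v||^2 = v·v = 10.
Deficit = 10 − 21*2**(47/99)*3**(53/396)*5**(49/198)*7**(89/132)/20 = 144/221 ≥ 0, confirming Bessel's inequality. (The deficit equals ||v − Σ <v,e_j> e_j||^2, the squared distance from v to span{e_j}.)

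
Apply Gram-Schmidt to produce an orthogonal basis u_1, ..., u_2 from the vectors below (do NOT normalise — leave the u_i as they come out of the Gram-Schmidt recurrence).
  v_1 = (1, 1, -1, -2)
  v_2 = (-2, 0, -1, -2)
Orthogonal basis:
  u_1 = (1, 1, -1, -2)
  u_2 = (-17/7, -3/7, -4/7, -8/7)

Apply the Gram-Schmidt recurrence
  u_1 = v_1
  u_i = v_i − Σ_{j<i} ((v_i · u_j) / (u_j · u_j)) · u_j.

Step by step this gives:
  u_1 = (1, 1, -1, -2)
  u_2 = (-17/7, -3/7, -4/7, -8/7)

Orthogonality check:
  u_2 · u_1 = 0 (should be 0)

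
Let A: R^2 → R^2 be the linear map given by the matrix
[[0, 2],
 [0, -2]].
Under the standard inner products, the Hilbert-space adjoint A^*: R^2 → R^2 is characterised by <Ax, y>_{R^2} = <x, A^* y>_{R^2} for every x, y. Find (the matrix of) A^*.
A^* = A^T =
[[0, 0],
 [2, -2]]

For real matrices with standard dot products, the defining identity <Ax, y> = <x, A^* y> gives (Ax)^T y = x^T (A^*) y, i.e. x^T A^T y = x^T (A^*) y. Since this holds for all x, y, we must have A^* = A^T. Therefore
A^* =
[[0, 0],
 [2, -2]].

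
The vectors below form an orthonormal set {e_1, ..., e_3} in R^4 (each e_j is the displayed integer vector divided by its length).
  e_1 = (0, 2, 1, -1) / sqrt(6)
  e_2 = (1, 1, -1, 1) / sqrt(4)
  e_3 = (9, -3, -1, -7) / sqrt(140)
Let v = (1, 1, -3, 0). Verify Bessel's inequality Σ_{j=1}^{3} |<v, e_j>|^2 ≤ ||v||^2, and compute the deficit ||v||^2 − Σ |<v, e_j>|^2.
Σ |<v, e_j>|^2 = 1469/210; ||v||^2 = 11; deficit = 841/210

Write each e_j = u_j / sqrt(<u_j, u_j>) where u_j is the displayed integer vector. Then <v, e_j> = <v, u_j> / sqrt(<u_j, u_j>), so |<v, e_j>|^2 = <v, u_j>^2 / <u_j, u_j>.
Coefficients: <v, e_1> = -1/sqrt(6), <v, e_2> = 5/sqrt(4), <v, e_3> = 9/sqrt(140).
Square and sum: Σ |<v, e_j>|^2 = 1469/210.
Compute ||v||^2 = v·v = 11.
Deficit = 11 − 1469/210 = 841/210 ≥ 0, confirming Bessel's inequality. (The deficit equals ||v − Σ <v,e_j> e_j||^2, the squared distance from v to span{e_j}.)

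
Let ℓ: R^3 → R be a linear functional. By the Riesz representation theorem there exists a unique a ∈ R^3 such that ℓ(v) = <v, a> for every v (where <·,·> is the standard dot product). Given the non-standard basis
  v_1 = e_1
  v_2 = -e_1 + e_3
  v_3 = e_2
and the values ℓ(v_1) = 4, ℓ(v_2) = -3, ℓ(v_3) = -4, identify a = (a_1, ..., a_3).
a = (4, -4, 1)

Write a = (a_1, ..., a_3) in the standard basis. For each basis vector v_i, ℓ(v_i) = <v_i, a> is a linear equation in the a_j's. Collect the n equations into a matrix system V a = ℓ, where row i of V is v_i (expressed in the standard basis). Since V is invertible (lower-triangular with 1s on the diagonal, up to permutation), solve by back-substitution:
  V =
[[1, 0, 0],
 [-1, 0, 1],
 [0, 1, 0]]
  V a = (4, -3, -4)
Solving gives a = (4, -4, 1).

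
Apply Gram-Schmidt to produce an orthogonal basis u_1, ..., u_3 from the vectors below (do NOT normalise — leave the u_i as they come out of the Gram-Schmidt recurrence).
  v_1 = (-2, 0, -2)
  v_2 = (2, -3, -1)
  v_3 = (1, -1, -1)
Orthogonal basis:
  u_1 = (-2, 0, -2)
  u_2 = (3/2, -3, -3/2)
  u_3 = (1/3, 1/3, -1/3)

Apply the Gram-Schmidt recurrence
  u_1 = v_1
  u_i = v_i − Σ_{j<i} ((v_i · u_j) / (u_j · u_j)) · u_j.

Step by step this gives:
  u_1 = (-2, 0, -2)
  u_2 = (3/2, -3, -3/2)
  u_3 = (1/3, 1/3, -1/3)

Orthogonality check:
  u_2 · u_1 = 0 (should be 0)
  u_3 · u_1 = 0 (should be 0)
  u_3 · u_2 = 0 (should be 0)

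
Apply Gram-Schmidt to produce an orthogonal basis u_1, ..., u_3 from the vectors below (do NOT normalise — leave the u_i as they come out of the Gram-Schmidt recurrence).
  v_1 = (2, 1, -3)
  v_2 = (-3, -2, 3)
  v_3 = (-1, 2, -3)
Orthogonal basis:
  u_1 = (2, 1, -3)
  u_2 = (-4/7, -11/14, -9/14)
  u_3 = (-36/19, 36/19, -12/19)

Apply the Gram-Schmidt recurrence
  u_1 = v_1
  u_i = v_i − Σ_{j<i} ((v_i · u_j) / (u_j · u_j)) · u_j.

Step by step this gives:
  u_1 = (2, 1, -3)
  u_2 = (-4/7, -11/14, -9/14)
  u_3 = (-36/19, 36/19, -12/19)

Orthogonality check:
  u_2 · u_1 = 0 (should be 0)
  u_3 · u_1 = 0 (should be 0)
  u_3 · u_2 = 0 (should be 0)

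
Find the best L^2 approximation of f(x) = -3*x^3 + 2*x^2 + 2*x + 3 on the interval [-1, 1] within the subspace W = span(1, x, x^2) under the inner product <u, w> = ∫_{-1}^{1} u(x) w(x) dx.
g(x) = 2*x^2 + x/5 + 3

The best approximation g ∈ W is the orthogonal projection of f onto W. Writing g = a_0 + a_1 x + a_2 x^2, the coefficients solve the normal equations G · a = b where
  G_{ij} = <φ_i, φ_j> and b_i = <f, φ_i>, with φ_0 = 1, φ_1 = x, φ_2 = x^2.
G =
  [2, 0, 2/3]
  [0, 2/3, 0]
  [2/3, 0, 2/5],
b = (22/3, 2/15, 14/5).
Solving gives a_0 = 3, a_1 = 1/5, a_2 = 2, so
  g(x) = 2*x^2 + x/5 + 3.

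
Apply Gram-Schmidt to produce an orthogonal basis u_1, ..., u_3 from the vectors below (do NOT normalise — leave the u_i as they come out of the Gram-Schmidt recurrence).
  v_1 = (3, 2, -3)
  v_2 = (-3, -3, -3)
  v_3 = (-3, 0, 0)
Orthogonal basis:
  u_1 = (3, 2, -3)
  u_2 = (-24/11, -27/11, -42/11)
  u_3 = (-75/62, 45/31, -15/62)

Apply the Gram-Schmidt recurrence
  u_1 = v_1
  u_i = v_i − Σ_{j<i} ((v_i · u_j) / (u_j · u_j)) · u_j.

Step by step this gives:
  u_1 = (3, 2, -3)
  u_2 = (-24/11, -27/11, -42/11)
  u_3 = (-75/62, 45/31, -15/62)

Orthogonality check:
  u_2 · u_1 = 0 (should be 0)
  u_3 · u_1 = 0 (should be 0)
  u_3 · u_2 = 0 (should be 0)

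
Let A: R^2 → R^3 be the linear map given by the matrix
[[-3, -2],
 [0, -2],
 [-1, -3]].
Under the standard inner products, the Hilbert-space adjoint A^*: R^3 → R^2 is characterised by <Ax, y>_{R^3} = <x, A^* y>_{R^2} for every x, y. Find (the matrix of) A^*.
A^* = A^T =
[[-3, 0, -1],
 [-2, -2, -3]]

For real matrices with standard dot products, the defining identity <Ax, y> = <x, A^* y> gives (Ax)^T y = x^T (A^*) y, i.e. x^T A^T y = x^T (A^*) y. Since this holds for all x, y, we must have A^* = A^T. Therefore
A^* =
[[-3, 0, -1],
 [-2, -2, -3]].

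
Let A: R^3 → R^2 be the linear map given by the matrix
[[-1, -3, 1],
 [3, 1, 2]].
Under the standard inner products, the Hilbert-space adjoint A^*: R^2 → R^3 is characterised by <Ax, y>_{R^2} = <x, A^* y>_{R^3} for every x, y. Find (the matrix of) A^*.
A^* = A^T =
[[-1, 3],
 [-3, 1],
 [1, 2]]

For real matrices with standard dot products, the defining identity <Ax, y> = <x, A^* y> gives (Ax)^T y = x^T (A^*) y, i.e. x^T A^T y = x^T (A^*) y. Since this holds for all x, y, we must have A^* = A^T. Therefore
A^* =
[[-1, 3],
 [-3, 1],
 [1, 2]].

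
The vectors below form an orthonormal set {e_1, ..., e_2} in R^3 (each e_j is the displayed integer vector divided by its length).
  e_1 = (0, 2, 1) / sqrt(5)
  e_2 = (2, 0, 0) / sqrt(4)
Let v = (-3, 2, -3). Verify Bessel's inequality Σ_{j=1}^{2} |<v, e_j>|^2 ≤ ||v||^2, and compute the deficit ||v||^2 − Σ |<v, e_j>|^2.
Σ |<v, e_j>|^2 = 46/5; ||v||^2 = 22; deficit = 64/5

Write each e_j = u_j / sqrt(<u_j, u_j>) where u_j is the displayed integer vector. Then <v, e_j> = <v, u_j> / sqrt(<u_j, u_j>), so |<v, e_j>|^2 = <v, u_j>^2 / <u_j, u_j>.
Coefficients: <v, e_1> = 1/sqrt(5), <v, e_2> = -6/sqrt(4).
Square and sum: Σ |<v, e_j>|^2 = 46/5.
Compute ||v||^2 = v·v = 22.
Deficit = 22 − 46/5 = 64/5 ≥ 0, confirming Bessel's inequality. (The deficit equals ||v − Σ <v,e_j> e_j||^2, the squared distance from v to span{e_j}.)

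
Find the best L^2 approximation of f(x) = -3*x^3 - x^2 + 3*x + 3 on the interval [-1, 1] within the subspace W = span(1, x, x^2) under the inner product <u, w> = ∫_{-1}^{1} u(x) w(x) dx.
g(x) = -x^2 + 6*x/5 + 3

The best approximation g ∈ W is the orthogonal projection of f onto W. Writing g = a_0 + a_1 x + a_2 x^2, the coefficients solve the normal equations G · a = b where
  G_{ij} = <φ_i, φ_j> and b_i = <f, φ_i>, with φ_0 = 1, φ_1 = x, φ_2 = x^2.
G =
  [2, 0, 2/3]
  [0, 2/3, 0]
  [2/3, 0, 2/5],
b = (16/3, 4/5, 8/5).
Solving gives a_0 = 3, a_1 = 6/5, a_2 = -1, so
  g(x) = -x^2 + 6*x/5 + 3.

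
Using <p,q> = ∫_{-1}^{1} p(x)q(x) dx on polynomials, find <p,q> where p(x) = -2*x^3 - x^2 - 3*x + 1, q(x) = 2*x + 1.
<p,q> = -64/15

Expand the product: p(x)·q(x) = -4*x^4 - 4*x^3 - 7*x^2 - x + 1.
∫_{-1}^{1} of each monomial x^k gives [2/(k+1) if k even, 0 if k odd]. Integrating term-by-term (or equivalently evaluating the antiderivative F(x) = -4*x^5/5 - x^4 - 7*x^3/3 - x^2/2 + x at the endpoints):
  F(1) − F(−1) = -109/30 − (19/30) = -64/15.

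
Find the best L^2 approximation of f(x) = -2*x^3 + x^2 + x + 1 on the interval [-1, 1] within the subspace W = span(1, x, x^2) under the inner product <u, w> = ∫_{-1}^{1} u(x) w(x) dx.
g(x) = x^2 - x/5 + 1

The best approximation g ∈ W is the orthogonal projection of f onto W. Writing g = a_0 + a_1 x + a_2 x^2, the coefficients solve the normal equations G · a = b where
  G_{ij} = <φ_i, φ_j> and b_i = <f, φ_i>, with φ_0 = 1, φ_1 = x, φ_2 = x^2.
G =
  [2, 0, 2/3]
  [0, 2/3, 0]
  [2/3, 0, 2/5],
b = (8/3, -2/15, 16/15).
Solving gives a_0 = 1, a_1 = -1/5, a_2 = 1, so
  g(x) = x^2 - x/5 + 1.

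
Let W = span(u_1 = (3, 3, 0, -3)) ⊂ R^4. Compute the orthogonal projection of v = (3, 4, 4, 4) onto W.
proj_W(v) = (1, 1, 0, -1)

Set up U = [u_1 | ... | u_1] ∈ R^(4×1). The projector onto W = col(U) is P = U (U^T U)^(-1) U^T.
Compute U^T U =
  [27],
and U^T v = (9).
Solve U^T U · c = U^T v for the coefficients: c = (1/3). The projection is proj_W(v) = U c.
Check: (v - proj_W(v)) · u_1 = 0  (should be 0).
Result: proj_W(v) = (1, 1, 0, -1).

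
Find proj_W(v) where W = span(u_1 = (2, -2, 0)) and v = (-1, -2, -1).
proj_W(v) = (1/2, -1/2, 0)

Set up U = [u_1 | ... | u_1] ∈ R^(3×1). The projector onto W = col(U) is P = U (U^T U)^(-1) U^T.
Compute U^T U =
  [8],
and U^T v = (2).
Solve U^T U · c = U^T v for the coefficients: c = (1/4). The projection is proj_W(v) = U c.
Check: (v - proj_W(v)) · u_1 = 0  (should be 0).
Result: proj_W(v) = (1/2, -1/2, 0).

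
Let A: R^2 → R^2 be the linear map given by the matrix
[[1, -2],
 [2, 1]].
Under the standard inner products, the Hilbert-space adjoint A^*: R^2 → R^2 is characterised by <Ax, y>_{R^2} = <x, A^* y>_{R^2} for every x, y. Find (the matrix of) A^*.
A^* = A^T =
[[1, 2],
 [-2, 1]]

For real matrices with standard dot products, the defining identity <Ax, y> = <x, A^* y> gives (Ax)^T y = x^T (A^*) y, i.e. x^T A^T y = x^T (A^*) y. Since this holds for all x, y, we must have A^* = A^T. Therefore
A^* =
[[1, 2],
 [-2, 1]].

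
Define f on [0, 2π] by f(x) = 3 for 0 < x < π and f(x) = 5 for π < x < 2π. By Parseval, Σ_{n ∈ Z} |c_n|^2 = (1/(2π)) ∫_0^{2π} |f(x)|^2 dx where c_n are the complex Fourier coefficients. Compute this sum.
Σ |c_n|^2 = 17

Parseval equates the L^2 energy of f (normalised by 1/(2π)) with the ℓ^2 sum of its Fourier coefficients: (1/(2π)) ∫_0^{2π} |f|^2 = Σ |c_n|^2.
Compute the left side: (1/(2π)) [∫_0^π 3^2 dx + ∫_π^{2π} 5^2 dx] = (1/(2π)) · (9π + 25π) = (9 + 25)/2 = 17.
So Σ_{n ∈ Z} |c_n|^2 = 17.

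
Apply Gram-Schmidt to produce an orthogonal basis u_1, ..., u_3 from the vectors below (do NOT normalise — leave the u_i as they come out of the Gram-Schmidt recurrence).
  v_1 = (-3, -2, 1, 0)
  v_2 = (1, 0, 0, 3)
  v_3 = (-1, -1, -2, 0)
Orthogonal basis:
  u_1 = (-3, -2, 1, 0)
  u_2 = (5/14, -3/7, 3/14, 3)
  u_3 = (-45/131, -77/131, -289/131, 15/131)

Apply the Gram-Schmidt recurrence
  u_1 = v_1
  u_i = v_i − Σ_{j<i} ((v_i · u_j) / (u_j · u_j)) · u_j.

Step by step this gives:
  u_1 = (-3, -2, 1, 0)
  u_2 = (5/14, -3/7, 3/14, 3)
  u_3 = (-45/131, -77/131, -289/131, 15/131)

Orthogonality check:
  u_2 · u_1 = 0 (should be 0)
  u_3 · u_1 = 0 (should be 0)
  u_3 · u_2 = 0 (should be 0)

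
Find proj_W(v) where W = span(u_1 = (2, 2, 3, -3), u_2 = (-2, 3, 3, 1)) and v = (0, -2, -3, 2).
proj_W(v) = (-49/89, -204/89, -519/178, 271/178)

Set up U = [u_1 | ... | u_2] ∈ R^(4×2). The projector onto W = col(U) is P = U (U^T U)^(-1) U^T.
Compute U^T U =
  [26, 8]
  [8, 23],
and U^T v = (-19, -13).
Solve U^T U · c = U^T v for the coefficients: c = (-111/178, -31/89). The projection is proj_W(v) = U c.
Check: (v - proj_W(v)) · u_1 = 0  (should be 0).
Check: (v - proj_W(v)) · u_2 = 0  (should be 0).
Result: proj_W(v) = (-49/89, -204/89, -519/178, 271/178).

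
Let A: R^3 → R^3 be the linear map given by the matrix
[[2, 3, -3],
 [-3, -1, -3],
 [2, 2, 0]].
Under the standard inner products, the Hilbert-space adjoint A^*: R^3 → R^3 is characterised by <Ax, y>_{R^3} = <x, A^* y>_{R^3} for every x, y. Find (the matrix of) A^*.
A^* = A^T =
[[2, -3, 2],
 [3, -1, 2],
 [-3, -3, 0]]

For real matrices with standard dot products, the defining identity <Ax, y> = <x, A^* y> gives (Ax)^T y = x^T (A^*) y, i.e. x^T A^T y = x^T (A^*) y. Since this holds for all x, y, we must have A^* = A^T. Therefore
A^* =
[[2, -3, 2],
 [3, -1, 2],
 [-3, -3, 0]].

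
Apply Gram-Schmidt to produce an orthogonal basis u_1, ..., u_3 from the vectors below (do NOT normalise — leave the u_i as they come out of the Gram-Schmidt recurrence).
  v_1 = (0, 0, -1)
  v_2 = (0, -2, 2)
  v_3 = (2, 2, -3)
Orthogonal basis:
  u_1 = (0, 0, -1)
  u_2 = (0, -2, 0)
  u_3 = (2, 0, 0)

Apply the Gram-Schmidt recurrence
  u_1 = v_1
  u_i = v_i − Σ_{j<i} ((v_i · u_j) / (u_j · u_j)) · u_j.

Step by step this gives:
  u_1 = (0, 0, -1)
  u_2 = (0, -2, 0)
  u_3 = (2, 0, 0)

Orthogonality check:
  u_2 · u_1 = 0 (should be 0)
  u_3 · u_1 = 0 (should be 0)
  u_3 · u_2 = 0 (should be 0)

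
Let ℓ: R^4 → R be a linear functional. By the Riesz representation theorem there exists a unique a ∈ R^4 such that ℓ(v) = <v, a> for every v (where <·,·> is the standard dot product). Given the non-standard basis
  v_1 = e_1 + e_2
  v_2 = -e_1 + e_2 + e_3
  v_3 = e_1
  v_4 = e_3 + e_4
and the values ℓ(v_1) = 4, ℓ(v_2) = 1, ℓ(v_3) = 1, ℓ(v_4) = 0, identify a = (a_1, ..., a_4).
a = (1, 3, -1, 1)

Write a = (a_1, ..., a_4) in the standard basis. For each basis vector v_i, ℓ(v_i) = <v_i, a> is a linear equation in the a_j's. Collect the n equations into a matrix system V a = ℓ, where row i of V is v_i (expressed in the standard basis). Since V is invertible (lower-triangular with 1s on the diagonal, up to permutation), solve by back-substitution:
  V =
[[1, 1, 0, 0],
 [-1, 1, 1, 0],
 [1, 0, 0, 0],
 [0, 0, 1, 1]]
  V a = (4, 1, 1, 0)
Solving gives a = (1, 3, -1, 1).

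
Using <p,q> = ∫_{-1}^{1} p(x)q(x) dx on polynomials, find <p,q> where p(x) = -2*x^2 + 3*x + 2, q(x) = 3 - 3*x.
<p,q> = 2

Expand the product: p(x)·q(x) = 6*x^3 - 15*x^2 + 3*x + 6.
∫_{-1}^{1} of each monomial x^k gives [2/(k+1) if k even, 0 if k odd]. Integrating term-by-term (or equivalently evaluating the antiderivative F(x) = 3*x^4/2 - 5*x^3 + 3*x^2/2 + 6*x at the endpoints):
  F(1) − F(−1) = 4 − (2) = 2.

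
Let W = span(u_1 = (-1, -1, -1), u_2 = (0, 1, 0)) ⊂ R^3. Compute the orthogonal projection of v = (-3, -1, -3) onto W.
proj_W(v) = (-3, -1, -3)

Set up U = [u_1 | ... | u_2] ∈ R^(3×2). The projector onto W = col(U) is P = U (U^T U)^(-1) U^T.
Compute U^T U =
  [3, -1]
  [-1, 1],
and U^T v = (7, -1).
Solve U^T U · c = U^T v for the coefficients: c = (3, 2). The projection is proj_W(v) = U c.
Check: (v - proj_W(v)) · u_1 = 0  (should be 0).
Check: (v - proj_W(v)) · u_2 = 0  (should be 0).
Result: proj_W(v) = (-3, -1, -3).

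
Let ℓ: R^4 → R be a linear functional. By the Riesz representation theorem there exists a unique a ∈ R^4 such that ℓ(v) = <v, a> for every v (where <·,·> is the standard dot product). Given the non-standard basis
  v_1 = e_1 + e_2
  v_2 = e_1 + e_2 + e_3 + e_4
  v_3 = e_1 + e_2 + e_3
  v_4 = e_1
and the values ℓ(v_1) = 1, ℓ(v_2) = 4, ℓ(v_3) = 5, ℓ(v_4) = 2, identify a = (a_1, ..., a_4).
a = (2, -1, 4, -1)

Write a = (a_1, ..., a_4) in the standard basis. For each basis vector v_i, ℓ(v_i) = <v_i, a> is a linear equation in the a_j's. Collect the n equations into a matrix system V a = ℓ, where row i of V is v_i (expressed in the standard basis). Since V is invertible (lower-triangular with 1s on the diagonal, up to permutation), solve by back-substitution:
  V =
[[1, 1, 0, 0],
 [1, 1, 1, 1],
 [1, 1, 1, 0],
 [1, 0, 0, 0]]
  V a = (1, 4, 5, 2)
Solving gives a = (2, -1, 4, -1).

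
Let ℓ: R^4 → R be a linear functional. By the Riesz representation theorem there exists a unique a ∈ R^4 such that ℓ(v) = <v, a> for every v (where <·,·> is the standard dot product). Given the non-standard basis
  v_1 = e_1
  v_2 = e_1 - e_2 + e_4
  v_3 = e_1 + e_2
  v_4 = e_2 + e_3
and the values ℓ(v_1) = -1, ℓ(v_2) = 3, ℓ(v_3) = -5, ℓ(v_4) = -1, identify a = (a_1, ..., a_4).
a = (-1, -4, 3, 0)

Write a = (a_1, ..., a_4) in the standard basis. For each basis vector v_i, ℓ(v_i) = <v_i, a> is a linear equation in the a_j's. Collect the n equations into a matrix system V a = ℓ, where row i of V is v_i (expressed in the standard basis). Since V is invertible (lower-triangular with 1s on the diagonal, up to permutation), solve by back-substitution:
  V =
[[1, 0, 0, 0],
 [1, -1, 0, 1],
 [1, 1, 0, 0],
 [0, 1, 1, 0]]
  V a = (-1, 3, -5, -1)
Solving gives a = (-1, -4, 3, 0).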